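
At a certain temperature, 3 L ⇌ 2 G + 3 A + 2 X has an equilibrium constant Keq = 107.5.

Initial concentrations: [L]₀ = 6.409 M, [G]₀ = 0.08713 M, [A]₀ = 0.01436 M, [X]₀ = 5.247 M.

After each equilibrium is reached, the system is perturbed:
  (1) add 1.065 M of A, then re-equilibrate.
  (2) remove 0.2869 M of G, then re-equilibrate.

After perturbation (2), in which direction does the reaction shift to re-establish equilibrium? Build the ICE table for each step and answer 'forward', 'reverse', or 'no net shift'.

Q₀ = 2.3510e-09 vs Keq = 107.5 ⇒ Q<K, forward
Step 1:
                    L           G           A           X
  I             6.409     0.08713     0.01436       5.247
  C            -2.858       1.905       2.858       1.905
  E             3.551       1.993       2.872       7.152
  solve Keq expr → x = 0.9527; check Q = 107.5
Then add 1.065 M of A.
Step 2:
                    L           G           A           X
  I             3.551       1.993       3.937       7.152
  C            0.3771     -0.2514     -0.3771     -0.2514
  E             3.928       1.741        3.56       6.901
  solve Keq expr → x = -0.1257; check Q = 107.5
Then remove 0.2869 M of G.
Step 3:
                    L           G           A           X
  I             3.928       1.454        3.56       6.901
  C           -0.1341     0.08938      0.1341     0.08938
  E             3.794       1.544       3.694        6.99
  solve Keq expr → x = 0.04469; check Q = 107.5

Direction: forward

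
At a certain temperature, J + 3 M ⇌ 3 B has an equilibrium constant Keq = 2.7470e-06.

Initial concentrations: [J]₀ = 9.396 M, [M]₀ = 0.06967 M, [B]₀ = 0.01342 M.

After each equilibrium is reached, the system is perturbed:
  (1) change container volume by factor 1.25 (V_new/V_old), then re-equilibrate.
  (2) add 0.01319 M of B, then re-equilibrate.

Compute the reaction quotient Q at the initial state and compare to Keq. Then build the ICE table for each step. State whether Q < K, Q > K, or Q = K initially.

Q₀ = 7.6064e-04; Q > K (proceeds reverse)

Q₀ = 7.6064e-04 vs Keq = 2.7470e-06 ⇒ Q>K, reverse
Step 1:
                   J          M          B
  init         9.396    0.06967    0.01342
  Δ         0.003678    0.01103   -0.01103
  eq             9.4     0.0807   0.002385
  solve Keq expr → x = -0.003678; check Q = 2.7470e-06
Then change container volume by factor 1.25 (V_new/V_old).
Step 2:
                   J          M          B
  init          7.52    0.06456   0.001908
  Δ       4.4378e-05 1.3313e-04 -1.3313e-04
  eq            7.52     0.0647   0.001775
  solve Keq expr → x = -4.4378e-05; check Q = 2.7470e-06
Then add 0.01319 M of B.
Step 3:
                   J          M          B
  init          7.52     0.0647    0.01497
  Δ         0.004279    0.01284   -0.01284
  eq           7.524    0.07753   0.002128
  solve Keq expr → x = -0.004279; check Q = 2.7470e-06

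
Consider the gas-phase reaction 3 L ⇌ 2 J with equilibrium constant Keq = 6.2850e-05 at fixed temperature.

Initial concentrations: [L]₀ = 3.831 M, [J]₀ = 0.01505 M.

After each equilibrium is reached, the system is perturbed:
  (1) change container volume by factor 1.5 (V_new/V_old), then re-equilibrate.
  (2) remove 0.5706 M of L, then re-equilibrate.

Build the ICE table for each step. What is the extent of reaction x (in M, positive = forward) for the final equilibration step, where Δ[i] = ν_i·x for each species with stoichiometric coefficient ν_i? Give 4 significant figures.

x = -0.004946 M

Q₀ = 4.0284e-06 vs Keq = 6.2850e-05 ⇒ Q<K, forward
Step 1:
                    L           J
  I             3.831     0.01505
  C          -0.06436      0.0429
  E             3.767     0.05795
  solve Keq expr → x = 0.02145; check Q = 6.2850e-05
Then change container volume by factor 1.5 (V_new/V_old).
Step 2:
                    L           J
  I             2.511     0.03864
  C           0.01034   -0.006895
  E             2.521     0.03174
  solve Keq expr → x = -0.003447; check Q = 6.2850e-05
Then remove 0.5706 M of L.
Step 3:
                    L           J
  I             1.951     0.03174
  C           0.01484   -0.009893
  E             1.966     0.02185
  solve Keq expr → x = -0.004946; check Q = 6.2850e-05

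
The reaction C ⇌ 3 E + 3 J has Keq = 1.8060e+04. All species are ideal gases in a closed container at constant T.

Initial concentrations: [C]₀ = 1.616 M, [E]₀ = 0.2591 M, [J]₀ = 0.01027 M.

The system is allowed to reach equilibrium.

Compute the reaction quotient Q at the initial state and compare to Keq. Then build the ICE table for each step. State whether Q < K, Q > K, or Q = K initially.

Q₀ = 1.1659e-08; Q < K (proceeds forward)

Q₀ = 1.1659e-08 vs Keq = 1.8060e+04 ⇒ Q<K, forward
Step 1:
                   C          E          J
  Initial      1.616     0.2591    0.01027
  Change      -1.336      4.009      4.009
  Equil       0.2796      4.268      4.019
  solve Keq expr → x = 1.336; check Q = 1.8060e+04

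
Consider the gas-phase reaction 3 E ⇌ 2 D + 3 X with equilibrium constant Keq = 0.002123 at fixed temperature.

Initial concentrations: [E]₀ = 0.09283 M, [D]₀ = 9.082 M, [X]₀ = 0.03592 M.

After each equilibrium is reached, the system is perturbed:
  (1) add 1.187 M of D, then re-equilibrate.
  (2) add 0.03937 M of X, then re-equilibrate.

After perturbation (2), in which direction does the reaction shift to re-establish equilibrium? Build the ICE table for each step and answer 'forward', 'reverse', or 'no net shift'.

Q₀ = 4.779 vs Keq = 0.002123 ⇒ Q>K, reverse
Step 1:
                    E           D           X
  init        0.09283       9.082     0.03592
  Δ           0.03222    -0.02148    -0.03222
  eq           0.1251       9.061    0.003698
  solve Keq expr → x = -0.01074; check Q = 0.002123
Then add 1.187 M of D.
Step 2:
                    E           D           X
  init         0.1251       10.25    0.003698
  Δ        2.8362e-04 -1.8908e-04 -2.8362e-04
  eq           0.1253       10.25    0.003414
  solve Keq expr → x = -9.4540e-05; check Q = 0.002123
Then add 0.03937 M of X.
Step 3:
                    E           D           X
  init         0.1253       10.25     0.04278
  Δ           0.03832    -0.02555    -0.03832
  eq           0.1637       10.22    0.004466
  solve Keq expr → x = -0.01277; check Q = 0.002123

Direction: reverse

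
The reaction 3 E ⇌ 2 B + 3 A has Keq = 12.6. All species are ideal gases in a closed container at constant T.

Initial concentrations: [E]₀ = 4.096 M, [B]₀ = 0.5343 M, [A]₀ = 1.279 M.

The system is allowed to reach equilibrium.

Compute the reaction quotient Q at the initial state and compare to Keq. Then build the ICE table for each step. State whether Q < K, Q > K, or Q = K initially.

Q₀ = 0.008692 vs Keq = 12.6 ⇒ Q<K, forward
Step 1:
                   E          B          A
  I            4.096     0.5343      1.279
  C           -1.981      1.321      1.981
  E            2.115      1.855       3.26
  solve Keq expr → x = 0.6603; check Q = 12.6

Q₀ = 0.008692; Q < K (proceeds forward)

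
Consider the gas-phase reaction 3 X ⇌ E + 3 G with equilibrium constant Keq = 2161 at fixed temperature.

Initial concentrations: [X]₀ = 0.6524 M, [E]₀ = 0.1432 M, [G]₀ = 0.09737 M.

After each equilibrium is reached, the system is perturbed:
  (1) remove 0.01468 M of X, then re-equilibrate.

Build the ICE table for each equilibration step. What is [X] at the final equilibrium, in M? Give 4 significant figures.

[X]_eq = 0.03776 M

Q₀ = 4.7608e-04 vs Keq = 2161 ⇒ Q<K, forward
Step 1:
                  X         E         G
  I          0.6524    0.1432   0.09737
  C         -0.6137    0.2046    0.6137
  E         0.03868    0.3478    0.7111
  solve Keq expr → x = 0.2046; check Q = 2161
Then remove 0.01468 M of X.
Step 2:
                  X         E         G
  I           0.024    0.3478    0.7111
  C         0.01376 -0.004588  -0.01376
  E         0.03776    0.3432    0.6973
  solve Keq expr → x = -0.004588; check Q = 2161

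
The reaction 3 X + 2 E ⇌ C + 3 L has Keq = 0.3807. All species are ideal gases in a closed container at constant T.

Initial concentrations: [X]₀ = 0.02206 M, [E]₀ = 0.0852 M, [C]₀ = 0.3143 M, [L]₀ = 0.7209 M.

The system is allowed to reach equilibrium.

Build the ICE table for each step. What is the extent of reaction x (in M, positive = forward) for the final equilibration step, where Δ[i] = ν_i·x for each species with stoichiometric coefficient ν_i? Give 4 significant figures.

Q₀ = 1.5110e+06 vs Keq = 0.3807 ⇒ Q>K, reverse
Step 1:
                  X         E         C         L
  Initial   0.02206    0.0852    0.3143    0.7209
  Change     0.4236    0.2824   -0.1412   -0.4236
  Equil      0.4456    0.3676    0.1731    0.2973
  solve Keq expr → x = -0.1412; check Q = 0.3807

x = -0.1412 M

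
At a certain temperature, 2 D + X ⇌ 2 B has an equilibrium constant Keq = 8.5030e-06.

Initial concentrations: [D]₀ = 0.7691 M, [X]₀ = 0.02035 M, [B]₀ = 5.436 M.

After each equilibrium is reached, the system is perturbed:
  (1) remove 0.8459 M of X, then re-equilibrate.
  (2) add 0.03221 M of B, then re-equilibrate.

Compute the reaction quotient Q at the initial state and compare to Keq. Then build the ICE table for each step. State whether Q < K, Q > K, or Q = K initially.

Q₀ = 2455; Q > K (proceeds reverse)

Q₀ = 2455 vs Keq = 8.5030e-06 ⇒ Q>K, reverse
Step 1:
                  D         X         B
  init       0.7691   0.02035     5.436
  Δ           5.406     2.703    -5.406
  eq          6.175     2.723   0.02972
  solve Keq expr → x = -2.703; check Q = 8.5030e-06
Then remove 0.8459 M of X.
Step 2:
                  D         X         B
  init        6.175     1.878   0.02972
  Δ        0.005006  0.002503 -0.005006
  eq           6.18      1.88   0.02471
  solve Keq expr → x = -0.002503; check Q = 8.5030e-06
Then add 0.03221 M of B.
Step 3:
                  D         X         B
  init         6.18      1.88   0.05692
  Δ         0.03198   0.01599  -0.03198
  eq          6.212     1.896   0.02494
  solve Keq expr → x = -0.01599; check Q = 8.5030e-06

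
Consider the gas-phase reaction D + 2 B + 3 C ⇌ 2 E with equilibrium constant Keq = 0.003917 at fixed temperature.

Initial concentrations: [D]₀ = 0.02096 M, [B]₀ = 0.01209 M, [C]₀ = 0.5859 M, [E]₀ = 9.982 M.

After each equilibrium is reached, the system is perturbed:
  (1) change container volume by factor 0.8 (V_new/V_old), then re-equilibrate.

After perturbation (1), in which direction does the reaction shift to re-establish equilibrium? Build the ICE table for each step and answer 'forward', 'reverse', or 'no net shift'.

Q₀ = 1.6170e+08 vs Keq = 0.003917 ⇒ Q>K, reverse
Step 1:
                    D           B           C           E
  init        0.02096     0.01209      0.5859       9.982
  Δ             1.995        3.99       5.986       -3.99
  eq            2.016       4.002       6.571       5.992
  solve Keq expr → x = -1.995; check Q = 0.003917
Then change container volume by factor 0.8 (V_new/V_old).
Step 2:
                    D           B           C           E
  init           2.52       5.003       8.214        7.49
  Δ           -0.3026     -0.6052     -0.9078      0.6052
  eq            2.218       4.398       7.306       8.095
  solve Keq expr → x = 0.3026; check Q = 0.003917

Direction: forward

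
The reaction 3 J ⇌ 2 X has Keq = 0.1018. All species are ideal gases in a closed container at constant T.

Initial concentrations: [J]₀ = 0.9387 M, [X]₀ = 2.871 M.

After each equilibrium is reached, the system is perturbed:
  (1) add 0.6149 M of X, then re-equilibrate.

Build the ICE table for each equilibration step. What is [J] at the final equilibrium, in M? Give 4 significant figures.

[J]_eq = 3.299 M

Q₀ = 9.965 vs Keq = 0.1018 ⇒ Q>K, reverse
Step 1:
                    J           X
  Initial      0.9387       2.871
  Change        1.953      -1.302
  Equil         2.892       1.569
  solve Keq expr → x = -0.651; check Q = 0.1018
Then add 0.6149 M of X.
Step 2:
                    J           X
  Initial       2.892       2.184
  Change       0.4076     -0.2717
  Equil         3.299       1.912
  solve Keq expr → x = -0.1359; check Q = 0.1018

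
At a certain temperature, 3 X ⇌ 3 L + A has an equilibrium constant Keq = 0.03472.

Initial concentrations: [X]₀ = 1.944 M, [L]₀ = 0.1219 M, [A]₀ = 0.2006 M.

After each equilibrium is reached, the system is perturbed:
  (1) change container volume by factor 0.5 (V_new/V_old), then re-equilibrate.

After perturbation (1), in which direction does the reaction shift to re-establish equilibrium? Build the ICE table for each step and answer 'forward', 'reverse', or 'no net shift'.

Q₀ = 4.9460e-05 vs Keq = 0.03472 ⇒ Q<K, forward
Step 1:
                  X         L         A
  I           1.944    0.1219    0.2006
  C         -0.5218    0.5218    0.1739
  E           1.422    0.6437    0.3745
  solve Keq expr → x = 0.1739; check Q = 0.03472
Then change container volume by factor 0.5 (V_new/V_old).
Step 2:
                  X         L         A
  I           2.844     1.287    0.7491
  C          0.1737   -0.1737   -0.0579
  E           3.018     1.114    0.6911
  solve Keq expr → x = -0.0579; check Q = 0.03472

Direction: reverse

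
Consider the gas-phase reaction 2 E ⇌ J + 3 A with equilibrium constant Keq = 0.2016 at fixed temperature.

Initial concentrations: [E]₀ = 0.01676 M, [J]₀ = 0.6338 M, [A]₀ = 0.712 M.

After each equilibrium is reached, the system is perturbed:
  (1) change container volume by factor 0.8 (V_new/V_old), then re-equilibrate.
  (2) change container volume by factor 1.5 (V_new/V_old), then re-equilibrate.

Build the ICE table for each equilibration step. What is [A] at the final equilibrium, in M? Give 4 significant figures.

[A]_eq = 0.2842 M

Q₀ = 814.4 vs Keq = 0.2016 ⇒ Q>K, reverse
Step 1:
                    E           J           A
  init        0.01676      0.6338       0.712
  Δ            0.2638     -0.1319     -0.3958
  eq           0.2806      0.5019      0.3162
  solve Keq expr → x = -0.1319; check Q = 0.2016
Then change container volume by factor 0.8 (V_new/V_old).
Step 2:
                    E           J           A
  init         0.3507      0.6274      0.3953
  Δ           0.02444    -0.01222    -0.03665
  eq           0.3752      0.6151      0.3586
  solve Keq expr → x = -0.01222; check Q = 0.2016
Then change container volume by factor 1.5 (V_new/V_old).
Step 3:
                    E           J           A
  init         0.2501      0.4101      0.2391
  Δ          -0.03008     0.01504     0.04512
  eq             0.22      0.4251      0.2842
  solve Keq expr → x = 0.01504; check Q = 0.2016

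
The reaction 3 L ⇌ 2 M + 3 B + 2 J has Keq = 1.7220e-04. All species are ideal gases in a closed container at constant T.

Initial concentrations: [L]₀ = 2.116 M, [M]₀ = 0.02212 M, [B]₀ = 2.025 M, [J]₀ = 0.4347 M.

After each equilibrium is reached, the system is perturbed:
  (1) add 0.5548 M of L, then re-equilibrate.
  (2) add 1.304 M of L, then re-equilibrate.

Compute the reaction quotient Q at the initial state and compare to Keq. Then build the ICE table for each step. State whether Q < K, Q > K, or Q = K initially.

Q₀ = 8.1036e-05 vs Keq = 1.7220e-04 ⇒ Q<K, forward
Step 1:
                    L           M           B           J
  init          2.116     0.02212       2.025      0.4347
  Δ          -0.01331    0.008876     0.01331    0.008876
  eq            2.103       0.031       2.038      0.4436
  solve Keq expr → x = 0.004438; check Q = 1.7220e-04
Then add 0.5548 M of L.
Step 2:
                    L           M           B           J
  init          2.657       0.031       2.038      0.4436
  Δ          -0.01659     0.01106     0.01659     0.01106
  eq            2.641     0.04205       2.055      0.4546
  solve Keq expr → x = 0.005529; check Q = 1.7220e-04
Then add 1.304 M of L.
Step 3:
                    L           M           B           J
  init          3.945     0.04205       2.055      0.4546
  Δ          -0.04079      0.0272     0.04079      0.0272
  eq            3.904     0.06925       2.096      0.4818
  solve Keq expr → x = 0.0136; check Q = 1.7220e-04

Q₀ = 8.1036e-05; Q < K (proceeds forward)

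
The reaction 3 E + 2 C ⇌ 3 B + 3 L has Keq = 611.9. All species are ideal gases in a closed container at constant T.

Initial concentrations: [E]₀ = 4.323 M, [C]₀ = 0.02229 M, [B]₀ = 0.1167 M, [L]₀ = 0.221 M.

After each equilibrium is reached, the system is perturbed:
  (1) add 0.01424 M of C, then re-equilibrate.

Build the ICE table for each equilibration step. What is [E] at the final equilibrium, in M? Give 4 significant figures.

Q₀ = 4.2738e-04 vs Keq = 611.9 ⇒ Q<K, forward
Step 1:
                  E         C         B         L
  Initial     4.323   0.02229    0.1167     0.221
  Change   -0.03338  -0.02226   0.03338   0.03338
  Equil        4.29 3.3944e-05    0.1501    0.2544
  solve Keq expr → x = 0.01113; check Q = 611.9
Then add 0.01424 M of C.
Step 2:
                  E         C         B         L
  Initial      4.29   0.01427    0.1501    0.2544
  Change   -0.02134  -0.01423   0.02134   0.02134
  Equil       4.268 4.7109e-05    0.1714    0.2757
  solve Keq expr → x = 0.007113; check Q = 611.9

[E]_eq = 4.268 M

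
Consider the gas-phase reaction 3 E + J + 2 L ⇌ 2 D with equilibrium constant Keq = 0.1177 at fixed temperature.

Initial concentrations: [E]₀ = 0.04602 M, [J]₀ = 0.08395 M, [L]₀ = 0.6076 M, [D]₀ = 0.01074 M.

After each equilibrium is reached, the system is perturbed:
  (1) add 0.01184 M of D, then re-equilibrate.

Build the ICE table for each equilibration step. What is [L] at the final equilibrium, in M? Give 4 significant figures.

[L]_eq = 0.6287 M

Q₀ = 38.19 vs Keq = 0.1177 ⇒ Q>K, reverse
Step 1:
                   E          J          L          D
  I          0.04602    0.08395     0.6076    0.01074
  C          0.01469   0.004898   0.009796  -0.009796
  E          0.06071    0.08885     0.6174 9.4450e-04
  solve Keq expr → x = -0.004898; check Q = 0.1177
Then add 0.01184 M of D.
Step 2:
                   E          J          L          D
  I          0.06071    0.08885     0.6174    0.01278
  C          0.01702   0.005674    0.01135   -0.01135
  E          0.07773    0.09452     0.6287   0.001437
  solve Keq expr → x = -0.005674; check Q = 0.1177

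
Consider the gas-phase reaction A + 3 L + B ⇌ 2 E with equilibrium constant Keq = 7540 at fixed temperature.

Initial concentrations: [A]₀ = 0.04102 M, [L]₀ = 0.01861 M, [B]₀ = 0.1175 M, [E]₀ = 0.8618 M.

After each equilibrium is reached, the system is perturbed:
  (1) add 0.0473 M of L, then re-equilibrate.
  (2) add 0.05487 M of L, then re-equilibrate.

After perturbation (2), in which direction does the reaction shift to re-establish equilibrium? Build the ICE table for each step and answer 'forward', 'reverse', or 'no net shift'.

Direction: forward

Q₀ = 2.3908e+07 vs Keq = 7540 ⇒ Q>K, reverse
Step 1:
                   A          L          B          E
  I          0.04102    0.01861     0.1175     0.8618
  C          0.05069     0.1521    0.05069    -0.1014
  E          0.09171     0.1707     0.1682     0.7604
  solve Keq expr → x = -0.05069; check Q = 7540
Then add 0.0473 M of L.
Step 2:
                   A          L          B          E
  I          0.09171      0.218     0.1682     0.7604
  C         -0.01085   -0.03254   -0.01085    0.02169
  E          0.08086     0.1854     0.1573     0.7821
  solve Keq expr → x = 0.01085; check Q = 7540
Then add 0.05487 M of L.
Step 3:
                   A          L          B          E
  I          0.08086     0.2403     0.1573     0.7821
  C         -0.01186   -0.03559   -0.01186    0.02372
  E            0.069     0.2047     0.1455     0.8058
  solve Keq expr → x = 0.01186; check Q = 7540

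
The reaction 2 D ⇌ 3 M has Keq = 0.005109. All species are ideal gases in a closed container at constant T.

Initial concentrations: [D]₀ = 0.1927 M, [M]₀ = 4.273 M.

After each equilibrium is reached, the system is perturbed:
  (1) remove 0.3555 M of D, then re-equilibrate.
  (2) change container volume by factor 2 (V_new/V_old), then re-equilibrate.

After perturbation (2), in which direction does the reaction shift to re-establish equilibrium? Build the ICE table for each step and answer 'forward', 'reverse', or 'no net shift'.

Q₀ = 2101 vs Keq = 0.005109 ⇒ Q>K, reverse
Step 1:
                    D           M
  Initial      0.1927       4.273
  Change         2.62       -3.93
  Equil         2.813      0.3432
  solve Keq expr → x = -1.31; check Q = 0.005109
Then remove 0.3555 M of D.
Step 2:
                    D           M
  Initial       2.457      0.3432
  Change      0.01865    -0.02798
  Equil         2.476      0.3152
  solve Keq expr → x = -0.009326; check Q = 0.005109
Then change container volume by factor 2 (V_new/V_old).
Step 3:
                    D           M
  Initial       1.238      0.1576
  Change     -0.02549     0.03823
  Equil         1.212      0.1958
  solve Keq expr → x = 0.01274; check Q = 0.005109

Direction: forward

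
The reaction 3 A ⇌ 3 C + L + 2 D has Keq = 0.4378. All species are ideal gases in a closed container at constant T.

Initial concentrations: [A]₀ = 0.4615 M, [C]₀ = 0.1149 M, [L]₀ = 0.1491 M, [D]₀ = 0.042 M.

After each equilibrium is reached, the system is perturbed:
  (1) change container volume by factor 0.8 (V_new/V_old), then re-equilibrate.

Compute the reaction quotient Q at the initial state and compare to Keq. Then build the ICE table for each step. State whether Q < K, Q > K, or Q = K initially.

Q₀ = 4.0590e-06; Q < K (proceeds forward)

Q₀ = 4.0590e-06 vs Keq = 0.4378 ⇒ Q<K, forward
Step 1:
                   A          C          L          D
  init        0.4615     0.1149     0.1491      0.042
  Δ          -0.3171     0.3171     0.1057     0.2114
  eq          0.1444      0.432     0.2548     0.2534
  solve Keq expr → x = 0.1057; check Q = 0.4378
Then change container volume by factor 0.8 (V_new/V_old).
Step 2:
                   A          C          L          D
  init        0.1805       0.54     0.3185     0.3167
  Δ          0.02513   -0.02513  -0.008378   -0.01676
  eq          0.2057     0.5148     0.3101        0.3
  solve Keq expr → x = -0.008378; check Q = 0.4378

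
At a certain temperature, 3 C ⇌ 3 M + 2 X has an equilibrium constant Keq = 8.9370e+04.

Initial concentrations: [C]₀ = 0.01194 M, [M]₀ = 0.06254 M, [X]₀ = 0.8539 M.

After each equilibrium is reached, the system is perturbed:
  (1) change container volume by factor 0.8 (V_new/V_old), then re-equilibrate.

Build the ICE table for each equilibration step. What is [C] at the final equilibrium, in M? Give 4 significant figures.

[C]_eq = 0.002136 M

Q₀ = 104.8 vs Keq = 8.9370e+04 ⇒ Q<K, forward
Step 1:
                   C          M          X
  I          0.01194    0.06254     0.8539
  C         -0.01046    0.01046   0.006975
  E         0.001478      0.073     0.8609
  solve Keq expr → x = 0.003487; check Q = 8.9370e+04
Then change container volume by factor 0.8 (V_new/V_old).
Step 2:
                   C          M          X
  I         0.001847    0.09125      1.076
  C       2.8921e-04 -2.8921e-04 -1.9281e-04
  E         0.002136    0.09096      1.076
  solve Keq expr → x = -9.6404e-05; check Q = 8.9370e+04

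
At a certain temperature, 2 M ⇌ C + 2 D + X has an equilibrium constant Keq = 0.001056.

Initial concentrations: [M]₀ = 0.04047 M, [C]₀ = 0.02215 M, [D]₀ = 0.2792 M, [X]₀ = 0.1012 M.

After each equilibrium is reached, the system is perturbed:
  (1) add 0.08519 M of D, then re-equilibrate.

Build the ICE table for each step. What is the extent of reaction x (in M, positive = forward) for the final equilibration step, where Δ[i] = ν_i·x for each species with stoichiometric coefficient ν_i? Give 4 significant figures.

Q₀ = 0.1067 vs Keq = 0.001056 ⇒ Q>K, reverse
Step 1:
                   M          C          D          X
  init       0.04047    0.02215     0.2792     0.1012
  Δ          0.04121   -0.02061   -0.04121   -0.02061
  eq         0.08168   0.001544      0.238    0.08059
  solve Keq expr → x = -0.02061; check Q = 0.001056
Then add 0.08519 M of D.
Step 2:
                   M          C          D          X
  init       0.08168   0.001544     0.3232    0.08059
  Δ         0.001329 -6.6464e-04  -0.001329 -6.6464e-04
  eq         0.08301 8.7891e-04     0.3218    0.07993
  solve Keq expr → x = -6.6464e-04; check Q = 0.001056

x = -6.6464e-04 M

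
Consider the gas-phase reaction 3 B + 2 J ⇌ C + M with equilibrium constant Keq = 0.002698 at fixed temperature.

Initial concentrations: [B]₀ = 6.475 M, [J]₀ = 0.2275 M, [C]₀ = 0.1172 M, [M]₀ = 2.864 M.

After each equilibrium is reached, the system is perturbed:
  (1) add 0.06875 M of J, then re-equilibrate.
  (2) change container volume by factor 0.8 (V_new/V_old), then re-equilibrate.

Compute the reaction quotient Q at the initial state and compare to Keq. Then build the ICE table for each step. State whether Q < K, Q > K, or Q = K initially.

Q₀ = 0.02389; Q > K (proceeds reverse)

Q₀ = 0.02389 vs Keq = 0.002698 ⇒ Q>K, reverse
Step 1:
                    B           J           C           M
  init          6.475      0.2275      0.1172       2.864
  Δ            0.2265       0.151    -0.07549    -0.07549
  eq            6.701      0.3785     0.04171       2.789
  solve Keq expr → x = -0.07549; check Q = 0.002698
Then add 0.06875 M of J.
Step 2:
                    B           J           C           M
  init          6.701      0.4472     0.04171       2.789
  Δ          -0.03103    -0.02068     0.01034     0.01034
  eq             6.67      0.4265     0.05205       2.799
  solve Keq expr → x = 0.01034; check Q = 0.002698
Then change container volume by factor 0.8 (V_new/V_old).
Step 3:
                    B           J           C           M
  init          8.338      0.5332     0.06507       3.499
  Δ          -0.09154    -0.06102     0.03051     0.03051
  eq            8.247      0.4722     0.09558       3.529
  solve Keq expr → x = 0.03051; check Q = 0.002698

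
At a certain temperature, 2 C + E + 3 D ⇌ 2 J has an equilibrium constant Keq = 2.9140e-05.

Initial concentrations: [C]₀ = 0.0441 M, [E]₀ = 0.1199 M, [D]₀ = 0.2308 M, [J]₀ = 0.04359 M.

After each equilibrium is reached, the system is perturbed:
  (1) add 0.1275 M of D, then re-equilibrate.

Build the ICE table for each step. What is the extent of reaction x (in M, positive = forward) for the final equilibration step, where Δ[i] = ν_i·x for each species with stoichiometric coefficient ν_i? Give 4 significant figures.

Q₀ = 662.8 vs Keq = 2.9140e-05 ⇒ Q>K, reverse
Step 1:
                   C          E          D          J
  init        0.0441     0.1199     0.2308    0.04359
  Δ          0.04356    0.02178    0.06534   -0.04356
  eq         0.08766     0.1417     0.2961 2.8705e-05
  solve Keq expr → x = -0.02178; check Q = 2.9140e-05
Then add 0.1275 M of D.
Step 2:
                   C          E          D          J
  init       0.08766     0.1417     0.4236 2.8705e-05
  Δ       -2.0391e-05 -1.0195e-05 -3.0586e-05 2.0391e-05
  eq         0.08764     0.1417     0.4236 4.9096e-05
  solve Keq expr → x = 1.0195e-05; check Q = 2.9140e-05

x = 1.0195e-05 M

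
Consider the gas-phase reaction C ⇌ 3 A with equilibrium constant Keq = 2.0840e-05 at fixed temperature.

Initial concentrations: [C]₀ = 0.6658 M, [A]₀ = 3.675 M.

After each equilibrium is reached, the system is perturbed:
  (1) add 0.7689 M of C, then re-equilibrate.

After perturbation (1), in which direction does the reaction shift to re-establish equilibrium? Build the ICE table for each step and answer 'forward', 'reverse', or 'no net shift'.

Q₀ = 74.55 vs Keq = 2.0840e-05 ⇒ Q>K, reverse
Step 1:
                    C           A
  init         0.6658       3.675
  Δ             1.214      -3.641
  eq            1.879     0.03396
  solve Keq expr → x = -1.214; check Q = 2.0840e-05
Then add 0.7689 M of C.
Step 2:
                    C           A
  init          2.648     0.03396
  Δ         -0.001369    0.004106
  eq            2.647     0.03807
  solve Keq expr → x = 0.001369; check Q = 2.0840e-05

Direction: forward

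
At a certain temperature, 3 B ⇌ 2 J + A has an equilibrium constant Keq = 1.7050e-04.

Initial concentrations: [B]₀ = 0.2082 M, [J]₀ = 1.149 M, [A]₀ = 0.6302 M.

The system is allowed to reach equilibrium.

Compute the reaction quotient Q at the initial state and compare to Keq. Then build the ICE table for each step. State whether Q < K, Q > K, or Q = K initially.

Q₀ = 92.19; Q > K (proceeds reverse)

Q₀ = 92.19 vs Keq = 1.7050e-04 ⇒ Q>K, reverse
Step 1:
                  B         J         A
  init       0.2082     1.149    0.6302
  Δ           1.578    -1.052   -0.5262
  eq          1.787   0.09668     0.104
  solve Keq expr → x = -0.5262; check Q = 1.7050e-04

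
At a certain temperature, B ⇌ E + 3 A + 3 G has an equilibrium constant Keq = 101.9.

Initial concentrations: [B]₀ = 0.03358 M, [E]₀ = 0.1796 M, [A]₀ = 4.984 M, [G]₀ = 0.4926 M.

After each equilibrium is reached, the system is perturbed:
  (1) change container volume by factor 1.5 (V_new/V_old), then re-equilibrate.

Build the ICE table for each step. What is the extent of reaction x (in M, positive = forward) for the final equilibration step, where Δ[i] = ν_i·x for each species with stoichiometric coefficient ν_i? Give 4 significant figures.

x = 0.0164 M

Q₀ = 79.15 vs Keq = 101.9 ⇒ Q<K, forward
Step 1:
                    B           E           A           G
  I           0.03358      0.1796       4.984      0.4926
  C         -0.004413    0.004413     0.01324     0.01324
  E           0.02917       0.184       4.997      0.5058
  solve Keq expr → x = 0.004413; check Q = 101.9
Then change container volume by factor 1.5 (V_new/V_old).
Step 2:
                    B           E           A           G
  I           0.01944      0.1227       3.331      0.3372
  C           -0.0164      0.0164     0.04921     0.04921
  E          0.003043      0.1391       3.381      0.3864
  solve Keq expr → x = 0.0164; check Q = 101.9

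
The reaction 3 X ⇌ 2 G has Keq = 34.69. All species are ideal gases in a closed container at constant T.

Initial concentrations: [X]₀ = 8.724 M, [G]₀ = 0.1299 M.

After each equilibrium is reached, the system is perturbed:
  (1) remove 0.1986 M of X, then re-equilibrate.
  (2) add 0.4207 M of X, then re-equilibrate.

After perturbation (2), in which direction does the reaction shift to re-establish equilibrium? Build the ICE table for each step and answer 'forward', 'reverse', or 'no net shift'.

Direction: forward

Q₀ = 2.5414e-05 vs Keq = 34.69 ⇒ Q<K, forward
Step 1:
                   X          G
  Initial      8.724     0.1299
  Change      -7.789      5.193
  Equil       0.9347      5.323
  solve Keq expr → x = 2.596; check Q = 34.69
Then remove 0.1986 M of X.
Step 2:
                   X          G
  Initial     0.7361      5.323
  Change      0.1842    -0.1228
  Equil       0.9203        5.2
  solve Keq expr → x = -0.06139; check Q = 34.69
Then add 0.4207 M of X.
Step 3:
                   X          G
  Initial      1.341        5.2
  Change     -0.3903     0.2602
  Equil       0.9508       5.46
  solve Keq expr → x = 0.1301; check Q = 34.69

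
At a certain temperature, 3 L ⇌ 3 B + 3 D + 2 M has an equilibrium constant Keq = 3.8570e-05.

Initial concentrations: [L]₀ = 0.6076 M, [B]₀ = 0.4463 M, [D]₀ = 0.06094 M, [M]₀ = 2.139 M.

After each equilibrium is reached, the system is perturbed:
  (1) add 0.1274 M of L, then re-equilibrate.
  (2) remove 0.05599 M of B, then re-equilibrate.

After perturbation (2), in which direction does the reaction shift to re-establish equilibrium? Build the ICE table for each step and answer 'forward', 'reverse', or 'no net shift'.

Direction: forward

Q₀ = 4.1035e-04 vs Keq = 3.8570e-05 ⇒ Q>K, reverse
Step 1:
                    L           B           D           M
  I            0.6076      0.4463     0.06094       2.139
  C           0.02962    -0.02962    -0.02962    -0.01975
  E            0.6372      0.4167     0.03132       2.119
  solve Keq expr → x = -0.009874; check Q = 3.8570e-05
Then add 0.1274 M of L.
Step 2:
                    L           B           D           M
  I            0.7646      0.4167     0.03132       2.119
  C         -0.005467    0.005467    0.005467    0.003645
  E            0.7592      0.4221     0.03678       2.123
  solve Keq expr → x = 0.001822; check Q = 3.8570e-05
Then remove 0.05599 M of B.
Step 3:
                    L           B           D           M
  I            0.7592      0.3662     0.03678       2.123
  C         -0.004774    0.004774    0.004774    0.003183
  E            0.7544      0.3709     0.04156       2.126
  solve Keq expr → x = 0.001591; check Q = 3.8570e-05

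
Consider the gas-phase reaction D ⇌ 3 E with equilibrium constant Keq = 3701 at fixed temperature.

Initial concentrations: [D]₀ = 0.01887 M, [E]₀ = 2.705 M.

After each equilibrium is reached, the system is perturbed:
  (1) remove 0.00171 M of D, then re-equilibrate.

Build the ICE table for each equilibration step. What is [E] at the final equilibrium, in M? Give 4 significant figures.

Q₀ = 1049 vs Keq = 3701 ⇒ Q<K, forward
Step 1:
                   D          E
  Initial    0.01887      2.705
  Change    -0.01328    0.03985
  Equil     0.005588      2.745
  solve Keq expr → x = 0.01328; check Q = 3701
Then remove 0.00171 M of D.
Step 2:
                   D          E
  Initial   0.003878      2.745
  Change    0.001679  -0.005038
  Equil     0.005557       2.74
  solve Keq expr → x = -0.001679; check Q = 3701

[E]_eq = 2.74 M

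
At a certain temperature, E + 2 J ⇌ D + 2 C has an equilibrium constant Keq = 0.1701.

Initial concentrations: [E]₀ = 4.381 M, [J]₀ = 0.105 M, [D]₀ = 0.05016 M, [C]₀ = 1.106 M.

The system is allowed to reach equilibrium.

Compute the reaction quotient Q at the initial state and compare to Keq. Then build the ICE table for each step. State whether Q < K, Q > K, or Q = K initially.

Q₀ = 1.27 vs Keq = 0.1701 ⇒ Q>K, reverse
Step 1:
                   E          J          D          C
  init         4.381      0.105    0.05016      1.106
  Δ          0.03097    0.06194   -0.03097   -0.06194
  eq           4.412     0.1669    0.01919      1.044
  solve Keq expr → x = -0.03097; check Q = 0.1701

Q₀ = 1.27; Q > K (proceeds reverse)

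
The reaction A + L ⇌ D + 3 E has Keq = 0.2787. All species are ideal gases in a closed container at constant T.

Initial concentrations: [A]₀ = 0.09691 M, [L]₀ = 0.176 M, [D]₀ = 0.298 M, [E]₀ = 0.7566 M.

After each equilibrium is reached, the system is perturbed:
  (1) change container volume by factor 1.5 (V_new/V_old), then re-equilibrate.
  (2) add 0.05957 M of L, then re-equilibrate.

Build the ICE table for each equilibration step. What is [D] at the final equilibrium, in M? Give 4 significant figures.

Q₀ = 7.567 vs Keq = 0.2787 ⇒ Q>K, reverse
Step 1:
                  A         L         D         E
  init      0.09691     0.176     0.298    0.7566
  Δ          0.1065    0.1065   -0.1065   -0.3194
  eq         0.2034    0.2825    0.1915    0.4372
  solve Keq expr → x = -0.1065; check Q = 0.2787
Then change container volume by factor 1.5 (V_new/V_old).
Step 2:
                  A         L         D         E
  init       0.1356    0.1883    0.1277    0.2915
  Δ        -0.01645  -0.01645   0.01645   0.04934
  eq         0.1191    0.1719    0.1441    0.3408
  solve Keq expr → x = 0.01645; check Q = 0.2787
Then add 0.05957 M of L.
Step 3:
                  A         L         D         E
  init       0.1191    0.2314    0.1441    0.3408
  Δ       -0.006544 -0.006544  0.006544   0.01963
  eq         0.1126    0.2249    0.1507    0.3605
  solve Keq expr → x = 0.006544; check Q = 0.2787

[D]_eq = 0.1507 M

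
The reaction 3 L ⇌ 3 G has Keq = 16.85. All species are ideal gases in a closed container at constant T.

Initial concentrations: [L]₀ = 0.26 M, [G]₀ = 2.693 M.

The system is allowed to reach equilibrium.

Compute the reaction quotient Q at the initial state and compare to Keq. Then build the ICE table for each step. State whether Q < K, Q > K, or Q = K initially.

Q₀ = 1111; Q > K (proceeds reverse)

Q₀ = 1111 vs Keq = 16.85 ⇒ Q>K, reverse
Step 1:
                  L         G
  I            0.26     2.693
  C          0.5686   -0.5686
  E          0.8286     2.124
  solve Keq expr → x = -0.1895; check Q = 16.85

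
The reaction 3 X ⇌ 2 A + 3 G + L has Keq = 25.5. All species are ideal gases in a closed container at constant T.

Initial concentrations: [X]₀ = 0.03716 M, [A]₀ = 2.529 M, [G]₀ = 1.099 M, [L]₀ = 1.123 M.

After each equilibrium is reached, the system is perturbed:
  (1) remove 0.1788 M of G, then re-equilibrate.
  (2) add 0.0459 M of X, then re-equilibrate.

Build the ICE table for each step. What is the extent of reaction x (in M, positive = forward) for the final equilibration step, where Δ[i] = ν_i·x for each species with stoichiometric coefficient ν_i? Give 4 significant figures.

Q₀ = 1.8580e+05 vs Keq = 25.5 ⇒ Q>K, reverse
Step 1:
                   X          A          G          L
  I          0.03716      2.529      1.099      1.123
  C           0.3829    -0.2553    -0.3829    -0.1276
  E             0.42      2.274     0.7161     0.9954
  solve Keq expr → x = -0.1276; check Q = 25.5
Then remove 0.1788 M of G.
Step 2:
                   X          A          G          L
  I             0.42      2.274     0.5373     0.9954
  C         -0.06189    0.04126    0.06189    0.02063
  E           0.3582      2.315     0.5992      1.016
  solve Keq expr → x = 0.02063; check Q = 25.5
Then add 0.0459 M of X.
Step 3:
                   X          A          G          L
  I           0.4041      2.315     0.5992      1.016
  C         -0.02683    0.01789    0.02683   0.008945
  E           0.3772      2.333      0.626      1.025
  solve Keq expr → x = 0.008945; check Q = 25.5

x = 0.008945 M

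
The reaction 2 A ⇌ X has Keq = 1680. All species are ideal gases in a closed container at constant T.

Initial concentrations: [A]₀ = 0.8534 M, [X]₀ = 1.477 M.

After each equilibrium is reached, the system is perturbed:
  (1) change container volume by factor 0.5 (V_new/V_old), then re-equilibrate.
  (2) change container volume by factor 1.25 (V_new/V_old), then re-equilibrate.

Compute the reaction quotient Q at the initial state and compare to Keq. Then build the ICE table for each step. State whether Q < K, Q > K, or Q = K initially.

Q₀ = 2.028 vs Keq = 1680 ⇒ Q<K, forward
Step 1:
                   A          X
  I           0.8534      1.477
  C          -0.8199     0.4099
  E          0.03351      1.887
  solve Keq expr → x = 0.4099; check Q = 1680
Then change container volume by factor 0.5 (V_new/V_old).
Step 2:
                   A          X
  I          0.06703      3.774
  C         -0.01957   0.009785
  E          0.04746      3.784
  solve Keq expr → x = 0.009785; check Q = 1680
Then change container volume by factor 1.25 (V_new/V_old).
Step 3:
                   A          X
  I          0.03797      3.027
  C         0.004466  -0.002233
  E          0.04243      3.025
  solve Keq expr → x = -0.002233; check Q = 1680

Q₀ = 2.028; Q < K (proceeds forward)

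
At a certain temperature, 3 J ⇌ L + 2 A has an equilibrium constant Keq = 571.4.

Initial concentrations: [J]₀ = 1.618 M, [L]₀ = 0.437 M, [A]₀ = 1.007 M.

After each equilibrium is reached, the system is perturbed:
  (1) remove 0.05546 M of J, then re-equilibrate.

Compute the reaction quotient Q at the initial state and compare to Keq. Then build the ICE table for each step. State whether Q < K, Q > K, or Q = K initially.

Q₀ = 0.1046; Q < K (proceeds forward)

Q₀ = 0.1046 vs Keq = 571.4 ⇒ Q<K, forward
Step 1:
                  J         L         A
  I           1.618     0.437     1.007
  C          -1.435    0.4782    0.9564
  E          0.1835    0.9152     1.963
  solve Keq expr → x = 0.4782; check Q = 571.4
Then remove 0.05546 M of J.
Step 2:
                  J         L         A
  I           0.128    0.9152     1.963
  C         0.05213  -0.01738  -0.03476
  E          0.1801    0.8978     1.929
  solve Keq expr → x = -0.01738; check Q = 571.4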